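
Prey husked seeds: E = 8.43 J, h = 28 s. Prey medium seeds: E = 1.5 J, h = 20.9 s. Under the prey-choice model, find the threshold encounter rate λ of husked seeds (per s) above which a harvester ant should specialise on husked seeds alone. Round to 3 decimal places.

0.011 per s

At the threshold, the rate on husked seeds alone equals the profitability of medium seeds: λ·8.43/(1 + λ·28) = 1.5/20.9 = 0.07177.
Rearranging, λ(8.43 − 0.07177×28) = 0.07177, so λ = 0.07177/6.42 = 0.01118 per s.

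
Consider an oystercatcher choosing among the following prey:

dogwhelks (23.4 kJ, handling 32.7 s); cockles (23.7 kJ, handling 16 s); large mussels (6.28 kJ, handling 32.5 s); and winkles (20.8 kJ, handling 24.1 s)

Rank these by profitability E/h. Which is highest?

cockles

Profitability E/h (kJ/s): dogwhelks = 23.4/32.7 = 0.716, cockles = 23.7/16 = 1.48, large mussels = 6.28/32.5 = 0.193, winkles = 20.8/24.1 = 0.863.
Ranked: cockles > winkles > dogwhelks > large mussels.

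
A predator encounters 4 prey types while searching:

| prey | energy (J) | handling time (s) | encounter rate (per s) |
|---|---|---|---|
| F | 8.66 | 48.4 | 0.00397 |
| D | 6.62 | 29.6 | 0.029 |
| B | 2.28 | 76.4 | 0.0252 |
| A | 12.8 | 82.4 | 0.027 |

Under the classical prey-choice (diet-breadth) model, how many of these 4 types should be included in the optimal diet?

3

Profitabilities (E/h, J/s): D 0.224, F 0.179, A 0.155, B 0.0298. Add prey in this order while the next type's profitability exceeds the intake rate on those already taken.
Rate on top 1: 0.1033. F: 0.179 > 0.1033 → include.
Rate on top 2: 0.1104. A: 0.155 > 0.1104 → include.
Rate on top 3: 0.1338. B: 0.0298 < 0.1338 → exclude; stop.
Optimal diet: D, F, A — 3 of 4 types.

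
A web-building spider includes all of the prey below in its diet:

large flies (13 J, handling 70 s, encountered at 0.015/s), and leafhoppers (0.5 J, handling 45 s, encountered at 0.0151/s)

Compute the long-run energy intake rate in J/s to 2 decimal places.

0.07 J/s

R = Σλ_iE_i / (1 + Σλ_ih_i)
Numerator: 0.015×13 + 0.0151×0.5 = 0.2026
Denominator: 1 + 0.015×70 + 0.0151×45 = 2.729
R = 0.2026/2.729 = 0.07421 J/s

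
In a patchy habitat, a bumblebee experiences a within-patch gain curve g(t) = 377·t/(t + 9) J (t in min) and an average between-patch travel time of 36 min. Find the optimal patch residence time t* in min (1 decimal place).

By the marginal value theorem, leave when the instantaneous gain rate g'(t) equals the habitat-wide average g(t)/(T + t).
g'(t) = 377·9/(t + 9)². Setting 377·9/(t+9)² = 377t/[(t+9)(36+t)] gives 9(36+t) = t(t+9), so t² = 9×36 = 324.
t* = √324 = 18 min.

18.0 min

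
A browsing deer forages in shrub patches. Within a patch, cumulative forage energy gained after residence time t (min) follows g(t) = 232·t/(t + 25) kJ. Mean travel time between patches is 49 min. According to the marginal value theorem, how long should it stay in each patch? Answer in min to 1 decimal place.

Maximise g(t)/(T+t): set derivative to zero → g'(t)(T+t) = g(t).
g'(t) = 232·25/(t + 25)². Setting 232·25/(t+25)² = 232t/[(t+25)(49+t)] gives 25(49+t) = t(t+25), so t² = 25×49 = 1225.
t* = √1225 = 35 min.

35.0 min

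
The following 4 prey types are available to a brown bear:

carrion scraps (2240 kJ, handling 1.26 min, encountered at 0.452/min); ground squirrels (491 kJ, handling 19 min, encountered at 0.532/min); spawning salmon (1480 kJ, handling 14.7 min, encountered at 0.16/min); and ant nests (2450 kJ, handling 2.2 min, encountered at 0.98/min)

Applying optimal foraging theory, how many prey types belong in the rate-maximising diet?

Profitabilities (E/h, kJ/min): carrion scraps 1.78e+03, ant nests 1.11e+03, spawning salmon 101, ground squirrels 25.8. Add prey in this order while the next type's profitability exceeds the intake rate on those already taken.
Rate on top 1: 645.1. ant nests: 1.11e+03 > 645.1 → include.
Rate on top 2: 916.2. spawning salmon: 101 < 916.2 → exclude; stop.
Optimal diet: carrion scraps, ant nests — 2 of 4 types.

2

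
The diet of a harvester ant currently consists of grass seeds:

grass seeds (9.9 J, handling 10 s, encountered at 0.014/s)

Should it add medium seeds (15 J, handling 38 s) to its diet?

Yes

Intake rate on the current diet: R = (0.014×9.9) / (1 + 0.014×10) = 0.1386/1.14 = 0.1216 J/s.
medium seeds: E/h = 15/38 = 0.3947 J/s.
0.3947 > 0.1216, so adding medium seeds raises the average — include it.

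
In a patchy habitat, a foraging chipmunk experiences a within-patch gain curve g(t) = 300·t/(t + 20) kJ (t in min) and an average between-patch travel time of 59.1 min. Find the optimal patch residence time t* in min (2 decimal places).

34.38 min

Maximise g(t)/(T+t): set derivative to zero → g'(t)(T+t) = g(t).
g'(t) = 300·20/(t + 20)². Setting 300·20/(t+20)² = 300t/[(t+20)(59.1+t)] gives 20(59.1+t) = t(t+20), so t² = 20×59.1 = 1182.
t* = √1182 = 34.38 min.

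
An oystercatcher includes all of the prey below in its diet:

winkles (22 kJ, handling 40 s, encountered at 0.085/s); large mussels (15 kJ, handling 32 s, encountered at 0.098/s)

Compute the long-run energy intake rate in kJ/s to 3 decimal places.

0.443 kJ/s

R = Σλ_iE_i / (1 + Σλ_ih_i)
Numerator: 0.085×22 + 0.098×15 = 3.34
Denominator: 1 + 0.085×40 + 0.098×32 = 7.536
R = 3.34/7.536 = 0.4432 kJ/s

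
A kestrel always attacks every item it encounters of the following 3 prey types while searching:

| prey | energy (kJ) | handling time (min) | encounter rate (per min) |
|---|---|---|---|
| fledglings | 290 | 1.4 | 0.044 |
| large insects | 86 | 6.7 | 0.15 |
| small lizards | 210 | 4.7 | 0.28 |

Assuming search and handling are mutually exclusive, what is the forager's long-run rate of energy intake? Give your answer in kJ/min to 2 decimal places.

Energy encountered per unit search time: 0.044×290 + 0.15×86 + 0.28×210 = 84.46 kJ/min.
Handling time per unit search time: 0.044×1.4 + 0.15×6.7 + 0.28×4.7 = 2.383.
Rate = 84.46/(1 + 2.383) = 24.97 kJ/min.

24.97 kJ/min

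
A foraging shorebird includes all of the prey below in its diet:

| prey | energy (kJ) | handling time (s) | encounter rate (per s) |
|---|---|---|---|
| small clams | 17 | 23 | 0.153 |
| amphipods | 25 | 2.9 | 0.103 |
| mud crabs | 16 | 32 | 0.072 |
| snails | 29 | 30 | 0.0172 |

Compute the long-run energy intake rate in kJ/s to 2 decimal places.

Energy encountered per unit search time: 0.153×17 + 0.103×25 + 0.072×16 + 0.0172×29 = 6.827 kJ/s.
Handling time per unit search time: 0.153×23 + 0.103×2.9 + 0.072×32 + 0.0172×30 = 6.638.
Rate = 6.827/(1 + 6.638) = 0.8938 kJ/s.

0.89 kJ/s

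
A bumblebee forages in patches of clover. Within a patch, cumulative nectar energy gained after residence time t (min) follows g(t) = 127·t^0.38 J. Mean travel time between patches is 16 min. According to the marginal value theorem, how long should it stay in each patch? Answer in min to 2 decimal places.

Optimal t* satisfies g'(t*) = g(t*)/(T + t*).
g'(t) = 0.38·127·t^-0.62. Setting 0.38·127·t^-0.62 = 127·t^0.38/(16+t) gives 0.38(16+t) = t, so 0.62·t = 0.38×16.
t* = 0.38×16/0.62 = 9.806 min.

9.81 min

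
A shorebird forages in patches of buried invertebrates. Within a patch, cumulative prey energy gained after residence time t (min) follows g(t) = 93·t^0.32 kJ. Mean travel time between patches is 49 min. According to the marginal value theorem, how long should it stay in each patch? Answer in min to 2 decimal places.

Optimal t* satisfies g'(t*) = g(t*)/(T + t*).
g'(t) = 0.32·93·t^-0.68. Setting 0.32·93·t^-0.68 = 93·t^0.32/(49+t) gives 0.32(49+t) = t, so 0.68·t = 0.32×49.
t* = 0.32×49/0.68 = 23.06 min.

23.06 min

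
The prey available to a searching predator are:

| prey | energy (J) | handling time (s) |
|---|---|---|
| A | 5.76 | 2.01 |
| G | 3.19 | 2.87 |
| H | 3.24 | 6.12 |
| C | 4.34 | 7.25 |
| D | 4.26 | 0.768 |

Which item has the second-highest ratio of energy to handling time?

Profitability E/h (J/s): A = 5.76/2.01 = 2.87, G = 3.19/2.87 = 1.11, H = 3.24/6.12 = 0.529, C = 4.34/7.25 = 0.599, D = 4.26/0.768 = 5.55.
Ranked: D > A > G > C > H.

A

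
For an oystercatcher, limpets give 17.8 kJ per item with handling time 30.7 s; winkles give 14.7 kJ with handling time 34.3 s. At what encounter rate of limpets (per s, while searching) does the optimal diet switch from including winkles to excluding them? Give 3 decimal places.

The zero-one rule: include winkles iff E₂/h₂ > λE₁/(1+λh₁). Equality gives the switch point.
λE₁h₂ = E₂ + λE₂h₁ ⇒ λ = E₂/(E₁h₂ − E₂h₁) = 14.7/(610.5 − 451.3) = 0.09231 per s.

0.092 per s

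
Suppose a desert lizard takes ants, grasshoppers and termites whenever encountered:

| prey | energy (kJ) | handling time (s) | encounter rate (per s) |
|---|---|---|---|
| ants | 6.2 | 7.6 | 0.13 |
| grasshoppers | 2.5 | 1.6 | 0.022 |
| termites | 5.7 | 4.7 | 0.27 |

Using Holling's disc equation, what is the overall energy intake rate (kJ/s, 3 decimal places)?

Energy encountered per unit search time: 0.13×6.2 + 0.022×2.5 + 0.27×5.7 = 2.4 kJ/s.
Handling time per unit search time: 0.13×7.6 + 0.022×1.6 + 0.27×4.7 = 2.292.
Rate = 2.4/(1 + 2.292) = 0.729 kJ/s.

0.729 kJ/s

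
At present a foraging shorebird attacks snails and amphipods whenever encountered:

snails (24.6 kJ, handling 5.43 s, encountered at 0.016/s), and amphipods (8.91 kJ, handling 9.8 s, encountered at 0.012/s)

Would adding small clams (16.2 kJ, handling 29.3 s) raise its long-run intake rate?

Yes

Current rate: (0.016×24.6 + 0.012×8.91)/(1 + 0.016×5.43 + 0.012×9.8) = 0.4155 kJ/s.
Profitability of small clams: 16.2/29.3 = 0.5529 kJ/s.
Since 0.5529 > R, including small clams increases the long-run rate.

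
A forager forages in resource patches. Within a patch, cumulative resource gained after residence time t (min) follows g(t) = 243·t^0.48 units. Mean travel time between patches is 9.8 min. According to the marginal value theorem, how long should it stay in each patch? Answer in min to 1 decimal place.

9.0 min

By the marginal value theorem, leave when the instantaneous gain rate g'(t) equals the habitat-wide average g(t)/(T + t).
g'(t) = 0.48·243·t^-0.52. Setting 0.48·243·t^-0.52 = 243·t^0.48/(9.8+t) gives 0.48(9.8+t) = t, so 0.52·t = 0.48×9.8.
t* = 0.48×9.8/0.52 = 9.046 min.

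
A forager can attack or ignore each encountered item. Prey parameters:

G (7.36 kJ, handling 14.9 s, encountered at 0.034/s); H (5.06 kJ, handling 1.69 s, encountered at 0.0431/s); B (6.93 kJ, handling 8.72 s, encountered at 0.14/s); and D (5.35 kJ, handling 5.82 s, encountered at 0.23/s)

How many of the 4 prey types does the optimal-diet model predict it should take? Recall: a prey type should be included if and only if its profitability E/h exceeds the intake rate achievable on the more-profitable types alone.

Rank by E/h (kJ/s): H 2.99, D 0.919, B 0.795, G 0.494. Include each in turn until the next type's E/h falls below the running intake rate.
Rate on top 1: 0.2033. D: 0.919 > 0.2033 → include.
Rate on top 2: 0.6007. B: 0.795 > 0.6007 → include.
Rate on top 3: 0.6659. G: 0.494 < 0.6659 → exclude; stop.
Optimal diet: H, D, B — 3 of 4 types.

3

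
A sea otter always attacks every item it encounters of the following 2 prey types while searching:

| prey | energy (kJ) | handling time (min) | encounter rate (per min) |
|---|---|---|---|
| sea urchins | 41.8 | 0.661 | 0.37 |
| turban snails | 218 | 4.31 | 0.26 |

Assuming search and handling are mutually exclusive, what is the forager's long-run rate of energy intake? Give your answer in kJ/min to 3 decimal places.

R = Σλ_iE_i / (1 + Σλ_ih_i)
Numerator: 0.37×41.8 + 0.26×218 = 72.15
Denominator: 1 + 0.37×0.661 + 0.26×4.31 = 2.365
R = 72.15/2.365 = 30.5 kJ/min

30.504 kJ/min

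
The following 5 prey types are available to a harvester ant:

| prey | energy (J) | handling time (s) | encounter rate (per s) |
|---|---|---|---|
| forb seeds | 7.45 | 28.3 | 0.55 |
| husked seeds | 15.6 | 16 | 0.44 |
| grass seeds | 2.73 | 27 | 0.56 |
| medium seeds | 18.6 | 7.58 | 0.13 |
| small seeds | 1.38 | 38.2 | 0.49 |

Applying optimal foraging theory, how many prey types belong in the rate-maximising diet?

1

Profitabilities (E/h, J/s): medium seeds 2.45, husked seeds 0.975, forb seeds 0.263, grass seeds 0.101, small seeds 0.0361. Add prey in this order while the next type's profitability exceeds the intake rate on those already taken.
Rate on top 1: 1.218. husked seeds: 0.975 < 1.218 → exclude; stop.
Optimal diet: medium seeds — 1 of 5 types.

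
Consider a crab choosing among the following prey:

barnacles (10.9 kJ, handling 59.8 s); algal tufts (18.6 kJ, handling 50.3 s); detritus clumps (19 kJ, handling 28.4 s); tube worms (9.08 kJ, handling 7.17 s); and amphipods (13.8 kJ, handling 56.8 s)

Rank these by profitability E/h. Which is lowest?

barnacles

Profitability E/h (kJ/s): barnacles = 10.9/59.8 = 0.182, algal tufts = 18.6/50.3 = 0.37, detritus clumps = 19/28.4 = 0.669, tube worms = 9.08/7.17 = 1.27, amphipods = 13.8/56.8 = 0.243.
Ranked: tube worms > detritus clumps > algal tufts > amphipods > barnacles.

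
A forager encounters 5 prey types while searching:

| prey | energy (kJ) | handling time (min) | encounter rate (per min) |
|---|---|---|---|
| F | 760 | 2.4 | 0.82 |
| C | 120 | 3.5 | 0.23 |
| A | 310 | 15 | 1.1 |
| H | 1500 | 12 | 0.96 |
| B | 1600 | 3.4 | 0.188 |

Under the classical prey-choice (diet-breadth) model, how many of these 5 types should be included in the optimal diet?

Profitabilities (E/h, kJ/min): B 471, F 317, H 125, C 34.3, A 20.7. Add prey in this order while the next type's profitability exceeds the intake rate on those already taken.
Rate on top 1: 183.5. F: 317 > 183.5 → include.
Rate on top 2: 256.2. H: 125 < 256.2 → exclude; stop.
Optimal diet: B, F — 2 of 5 types.

2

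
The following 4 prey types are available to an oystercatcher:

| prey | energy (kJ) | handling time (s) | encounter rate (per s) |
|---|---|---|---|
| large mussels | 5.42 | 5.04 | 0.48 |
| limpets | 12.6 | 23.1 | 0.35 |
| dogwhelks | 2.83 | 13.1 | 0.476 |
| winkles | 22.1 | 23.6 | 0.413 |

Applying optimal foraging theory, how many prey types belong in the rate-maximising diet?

2

E/h in descending order: large mussels 1.08, winkles 0.936, limpets 0.545, dogwhelks 0.216 kJ/s. The optimal diet is the largest prefix of this list for which every included type satisfies E_i/h_i > R on the types above it.
Rate on top 1: 0.7609. winkles: 0.936 > 0.7609 → include.
Rate on top 2: 0.8908. limpets: 0.545 < 0.8908 → exclude; stop.
Optimal diet: large mussels, winkles — 2 of 4 types.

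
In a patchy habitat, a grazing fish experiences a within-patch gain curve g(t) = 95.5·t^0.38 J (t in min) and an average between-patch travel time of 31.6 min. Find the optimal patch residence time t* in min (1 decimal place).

By the marginal value theorem, leave when the instantaneous gain rate g'(t) equals the habitat-wide average g(t)/(T + t).
g'(t) = 0.38·95.5·t^-0.62. Setting 0.38·95.5·t^-0.62 = 95.5·t^0.38/(31.6+t) gives 0.38(31.6+t) = t, so 0.62·t = 0.38×31.6.
t* = 0.38×31.6/0.62 = 19.37 min.

19.4 min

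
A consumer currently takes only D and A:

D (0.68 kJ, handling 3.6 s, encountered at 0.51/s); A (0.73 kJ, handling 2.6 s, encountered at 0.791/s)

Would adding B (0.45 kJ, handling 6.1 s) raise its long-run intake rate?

No

Intake rate on the current diet: R = (0.51×0.68 + 0.791×0.73) / (1 + 0.51×3.6 + 0.791×2.6) = 0.9242/4.893 = 0.1889 kJ/s.
B: E/h = 0.45/6.1 = 0.07377 kJ/s.
Since 0.07377 < R, time spent handling B is better spent searching.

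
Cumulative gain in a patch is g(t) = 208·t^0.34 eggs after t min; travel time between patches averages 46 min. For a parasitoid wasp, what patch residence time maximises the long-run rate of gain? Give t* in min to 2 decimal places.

23.70 min

Maximise g(t)/(T+t): set derivative to zero → g'(t)(T+t) = g(t).
g'(t) = 0.34·208·t^-0.66. Setting 0.34·208·t^-0.66 = 208·t^0.34/(46+t) gives 0.34(46+t) = t, so 0.66·t = 0.34×46.
t* = 0.34×46/0.66 = 23.7 min.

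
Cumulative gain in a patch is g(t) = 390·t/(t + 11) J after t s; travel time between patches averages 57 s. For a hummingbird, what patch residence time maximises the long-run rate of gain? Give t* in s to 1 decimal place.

25.0 s

Optimal t* satisfies g'(t*) = g(t*)/(T + t*).
g'(t) = 390·11/(t + 11)². Setting 390·11/(t+11)² = 390t/[(t+11)(57+t)] gives 11(57+t) = t(t+11), so t² = 11×57 = 627.
t* = √627 = 25.04 s.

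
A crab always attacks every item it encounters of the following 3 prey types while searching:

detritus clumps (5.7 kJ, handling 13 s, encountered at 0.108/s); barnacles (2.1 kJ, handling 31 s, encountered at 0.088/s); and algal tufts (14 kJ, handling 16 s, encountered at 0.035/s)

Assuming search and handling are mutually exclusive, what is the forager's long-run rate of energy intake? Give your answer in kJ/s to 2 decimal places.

R = Σλ_iE_i / (1 + Σλ_ih_i)
Numerator: 0.108×5.7 + 0.088×2.1 + 0.035×14 = 1.29
Denominator: 1 + 0.108×13 + 0.088×31 + 0.035×16 = 5.692
R = 1.29/5.692 = 0.2267 kJ/s

0.23 kJ/s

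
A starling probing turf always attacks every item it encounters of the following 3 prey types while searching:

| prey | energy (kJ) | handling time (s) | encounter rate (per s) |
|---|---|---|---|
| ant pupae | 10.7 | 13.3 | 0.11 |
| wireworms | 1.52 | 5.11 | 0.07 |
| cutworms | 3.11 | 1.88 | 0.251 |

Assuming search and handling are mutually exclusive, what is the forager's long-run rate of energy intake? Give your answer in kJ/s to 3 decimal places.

Energy encountered per unit search time: 0.11×10.7 + 0.07×1.52 + 0.251×3.11 = 2.064 kJ/s.
Handling time per unit search time: 0.11×13.3 + 0.07×5.11 + 0.251×1.88 = 2.293.
Rate = 2.064/(1 + 2.293) = 0.6269 kJ/s.

0.627 kJ/s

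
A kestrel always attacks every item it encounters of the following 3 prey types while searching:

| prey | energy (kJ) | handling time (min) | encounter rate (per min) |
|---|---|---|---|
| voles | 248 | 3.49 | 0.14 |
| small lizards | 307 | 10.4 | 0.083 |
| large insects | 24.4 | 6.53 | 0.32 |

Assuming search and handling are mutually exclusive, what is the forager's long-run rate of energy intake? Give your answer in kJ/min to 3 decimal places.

R = (0.14×248 + 0.083×307 + 0.32×24.4) / (1 + 0.14×3.49 + 0.083×10.4 + 0.32×6.53) = 68.01/4.441 = 15.31 kJ/min.

15.313 kJ/min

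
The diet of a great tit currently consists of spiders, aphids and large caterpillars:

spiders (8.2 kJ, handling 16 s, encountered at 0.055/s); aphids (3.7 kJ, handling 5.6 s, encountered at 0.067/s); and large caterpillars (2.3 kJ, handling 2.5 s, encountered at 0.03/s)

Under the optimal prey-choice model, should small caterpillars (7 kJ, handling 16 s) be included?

Yes

Current rate: (0.055×8.2 + 0.067×3.7 + 0.03×2.3)/(1 + 0.055×16 + 0.067×5.6 + 0.03×2.5) = 0.3295 kJ/s.
Profitability of small caterpillars: 7/16 = 0.4375 kJ/s.
0.4375 > 0.3295, so adding small caterpillars raises the average — include it.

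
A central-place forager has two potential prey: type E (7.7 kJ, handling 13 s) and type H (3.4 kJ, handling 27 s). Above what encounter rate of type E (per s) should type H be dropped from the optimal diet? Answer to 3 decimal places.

0.021 per s

Drop type H once their profitability E₂/h₂ falls below the rate achievable on type E alone: E₂/h₂ = λE₁/(1 + λh₁).
Solve for λ: λE₁h₂ = E₂(1 + λh₁) → λ(E₁h₂ − E₂h₁) = E₂ → λ = E₂/(E₁h₂ − E₂h₁).
λ = 3.4/(7.7×27 − 3.4×13) = 3.4/163.7 = 0.02077 per s.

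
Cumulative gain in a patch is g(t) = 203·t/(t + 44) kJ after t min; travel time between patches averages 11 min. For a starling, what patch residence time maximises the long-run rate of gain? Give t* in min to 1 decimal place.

22.0 min

Optimal t* satisfies g'(t*) = g(t*)/(T + t*).
g'(t) = 203·44/(t + 44)². Setting 203·44/(t+44)² = 203t/[(t+44)(11+t)] gives 44(11+t) = t(t+44), so t² = 44×11 = 484.
t* = √484 = 22 min.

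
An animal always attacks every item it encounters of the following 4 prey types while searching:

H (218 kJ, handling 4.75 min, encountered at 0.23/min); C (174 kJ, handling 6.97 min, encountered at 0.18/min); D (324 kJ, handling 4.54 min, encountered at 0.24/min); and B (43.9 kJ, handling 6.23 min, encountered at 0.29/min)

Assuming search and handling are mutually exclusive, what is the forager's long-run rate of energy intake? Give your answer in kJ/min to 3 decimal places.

27.541 kJ/min

Energy encountered per unit search time: 0.23×218 + 0.18×174 + 0.24×324 + 0.29×43.9 = 172 kJ/min.
Handling time per unit search time: 0.23×4.75 + 0.18×6.97 + 0.24×4.54 + 0.29×6.23 = 5.243.
Rate = 172/(1 + 5.243) = 27.54 kJ/min.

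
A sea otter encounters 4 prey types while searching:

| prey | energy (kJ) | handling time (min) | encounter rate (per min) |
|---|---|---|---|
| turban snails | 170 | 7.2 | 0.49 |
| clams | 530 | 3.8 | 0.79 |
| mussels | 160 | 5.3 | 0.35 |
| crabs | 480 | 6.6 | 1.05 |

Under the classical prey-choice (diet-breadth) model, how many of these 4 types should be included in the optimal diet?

Profitabilities (E/h, kJ/min): clams 139, crabs 72.7, mussels 30.2, turban snails 23.6. Add prey in this order while the next type's profitability exceeds the intake rate on those already taken.
Rate on top 1: 104.6. crabs: 72.7 < 104.6 → exclude; stop.
Optimal diet: clams — 1 of 4 types.

1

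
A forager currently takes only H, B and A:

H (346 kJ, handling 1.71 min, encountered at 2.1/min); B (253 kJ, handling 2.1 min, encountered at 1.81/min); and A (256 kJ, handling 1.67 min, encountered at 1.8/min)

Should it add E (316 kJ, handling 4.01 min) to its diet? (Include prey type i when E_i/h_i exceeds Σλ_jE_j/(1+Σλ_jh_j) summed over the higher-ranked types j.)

No

Intake rate on the current diet: R = (2.1×346 + 1.81×253 + 1.8×256) / (1 + 2.1×1.71 + 1.81×2.1 + 1.8×1.67) = 1645/11.4 = 144.4 kJ/min.
E: E/h = 316/4.01 = 78.8 kJ/min.
Since 78.8 < R, time spent handling E is better spent searching.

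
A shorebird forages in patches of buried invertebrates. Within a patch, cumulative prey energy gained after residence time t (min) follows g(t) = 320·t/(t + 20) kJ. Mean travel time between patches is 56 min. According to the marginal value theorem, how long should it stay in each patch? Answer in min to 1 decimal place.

33.5 min

By the marginal value theorem, leave when the instantaneous gain rate g'(t) equals the habitat-wide average g(t)/(T + t).
g'(t) = 320·20/(t + 20)². Setting 320·20/(t+20)² = 320t/[(t+20)(56+t)] gives 20(56+t) = t(t+20), so t² = 20×56 = 1120.
t* = √1120 = 33.47 min.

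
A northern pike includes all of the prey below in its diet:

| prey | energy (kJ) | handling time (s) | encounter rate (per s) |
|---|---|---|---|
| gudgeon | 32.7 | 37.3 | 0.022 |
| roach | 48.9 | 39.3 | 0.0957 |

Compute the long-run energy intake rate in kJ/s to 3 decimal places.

Energy encountered per unit search time: 0.022×32.7 + 0.0957×48.9 = 5.399 kJ/s.
Handling time per unit search time: 0.022×37.3 + 0.0957×39.3 = 4.582.
Rate = 5.399/(1 + 4.582) = 0.9673 kJ/s.

0.967 kJ/s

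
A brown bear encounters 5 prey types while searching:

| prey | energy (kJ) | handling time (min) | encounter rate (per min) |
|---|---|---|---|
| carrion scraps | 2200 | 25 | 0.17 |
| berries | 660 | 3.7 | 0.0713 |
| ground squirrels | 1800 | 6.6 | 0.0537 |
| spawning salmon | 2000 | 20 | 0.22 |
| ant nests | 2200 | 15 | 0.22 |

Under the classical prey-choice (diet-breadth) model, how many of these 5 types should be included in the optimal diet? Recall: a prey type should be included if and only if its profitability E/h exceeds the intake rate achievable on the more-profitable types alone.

Rank by E/h (kJ/min): ground squirrels 273, berries 178, ant nests 147, spawning salmon 100, carrion scraps 88. Include each in turn until the next type's E/h falls below the running intake rate.
Rate on top 1: 71.37. berries: 178 > 71.37 → include.
Rate on top 2: 88.81. ant nests: 147 > 88.81 → include.
Rate on top 3: 127.6. spawning salmon: 100 < 127.6 → exclude; stop.
Optimal diet: ground squirrels, berries, ant nests — 3 of 5 types.

3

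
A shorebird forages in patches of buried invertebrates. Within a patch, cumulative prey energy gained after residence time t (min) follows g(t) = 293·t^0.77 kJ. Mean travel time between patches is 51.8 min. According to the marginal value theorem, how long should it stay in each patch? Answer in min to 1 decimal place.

By the marginal value theorem, leave when the instantaneous gain rate g'(t) equals the habitat-wide average g(t)/(T + t).
g'(t) = 0.77·293·t^-0.23. Setting 0.77·293·t^-0.23 = 293·t^0.77/(51.8+t) gives 0.77(51.8+t) = t, so 0.23·t = 0.77×51.8.
t* = 0.77×51.8/0.23 = 173.4 min.

173.4 min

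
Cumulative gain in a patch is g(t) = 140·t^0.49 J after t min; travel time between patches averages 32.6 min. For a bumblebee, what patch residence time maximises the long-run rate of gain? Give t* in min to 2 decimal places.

31.32 min

Optimal t* satisfies g'(t*) = g(t*)/(T + t*).
g'(t) = 0.49·140·t^-0.51. Setting 0.49·140·t^-0.51 = 140·t^0.49/(32.6+t) gives 0.49(32.6+t) = t, so 0.51·t = 0.49×32.6.
t* = 0.49×32.6/0.51 = 31.32 min.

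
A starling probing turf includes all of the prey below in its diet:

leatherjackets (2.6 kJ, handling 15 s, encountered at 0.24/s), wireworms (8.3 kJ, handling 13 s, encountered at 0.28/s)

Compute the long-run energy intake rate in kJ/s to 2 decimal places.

R = (0.24×2.6 + 0.28×8.3) / (1 + 0.24×15 + 0.28×13) = 2.948/8.24 = 0.3578 kJ/s.

0.36 kJ/s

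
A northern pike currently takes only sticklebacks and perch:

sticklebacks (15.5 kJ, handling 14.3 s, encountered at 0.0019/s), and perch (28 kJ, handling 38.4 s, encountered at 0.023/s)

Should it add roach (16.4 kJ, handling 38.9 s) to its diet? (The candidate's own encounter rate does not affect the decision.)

Intake rate on the current diet: R = (0.0019×15.5 + 0.023×28) / (1 + 0.0019×14.3 + 0.023×38.4) = 0.6734/1.91 = 0.3525 kJ/s.
Profitability of roach: 16.4/38.9 = 0.4216 kJ/s.
0.4216 > 0.3525, so adding roach raises the average — include it.

Yes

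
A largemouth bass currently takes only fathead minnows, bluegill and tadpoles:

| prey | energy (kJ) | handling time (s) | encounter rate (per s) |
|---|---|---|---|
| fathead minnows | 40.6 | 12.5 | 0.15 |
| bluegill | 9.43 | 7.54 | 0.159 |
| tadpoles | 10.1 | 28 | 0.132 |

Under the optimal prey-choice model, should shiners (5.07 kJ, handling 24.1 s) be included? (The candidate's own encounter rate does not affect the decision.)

No

Current rate: (0.15×40.6 + 0.159×9.43 + 0.132×10.1)/(1 + 0.15×12.5 + 0.159×7.54 + 0.132×28) = 1.148 kJ/s.
shiners: E/h = 5.07/24.1 = 0.2104 kJ/s.
Since 0.2104 < R, time spent handling shiners is better spent searching.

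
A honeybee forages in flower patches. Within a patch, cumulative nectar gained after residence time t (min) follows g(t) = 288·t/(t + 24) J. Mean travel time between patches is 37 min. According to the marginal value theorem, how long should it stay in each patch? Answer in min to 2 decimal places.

29.80 min

By the marginal value theorem, leave when the instantaneous gain rate g'(t) equals the habitat-wide average g(t)/(T + t).
g'(t) = 288·24/(t + 24)². Setting 288·24/(t+24)² = 288t/[(t+24)(37+t)] gives 24(37+t) = t(t+24), so t² = 24×37 = 888.
t* = √888 = 29.8 min.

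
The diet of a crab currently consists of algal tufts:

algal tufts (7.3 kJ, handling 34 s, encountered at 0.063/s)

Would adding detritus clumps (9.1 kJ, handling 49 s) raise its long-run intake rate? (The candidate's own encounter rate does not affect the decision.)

Intake rate on the current diet: R = (0.063×7.3) / (1 + 0.063×34) = 0.4599/3.142 = 0.1464 kJ/s.
Profitability of detritus clumps: 9.1/49 = 0.1857 kJ/s.
Since 0.1857 > R, including detritus clumps increases the long-run rate.

Yes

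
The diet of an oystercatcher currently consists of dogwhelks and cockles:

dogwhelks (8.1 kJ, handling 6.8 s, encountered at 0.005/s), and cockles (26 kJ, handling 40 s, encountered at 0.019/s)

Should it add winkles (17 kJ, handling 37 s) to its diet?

On dogwhelks and cockles alone, R = ΣλE/(1+Σλh) = 0.5345/1.794 = 0.2979 kJ/s.
Profitability of winkles: 17/37 = 0.4595 kJ/s.
0.4595 > 0.2979, so adding winkles raises the average — include it.

Yes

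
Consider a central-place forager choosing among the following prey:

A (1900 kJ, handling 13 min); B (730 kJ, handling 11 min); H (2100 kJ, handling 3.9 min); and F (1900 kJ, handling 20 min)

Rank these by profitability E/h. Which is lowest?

B

Profitability E/h (kJ/min): A = 1900/13 = 146, B = 730/11 = 66.4, H = 2100/3.9 = 538, F = 1900/20 = 95.
Ranked: H > A > F > B.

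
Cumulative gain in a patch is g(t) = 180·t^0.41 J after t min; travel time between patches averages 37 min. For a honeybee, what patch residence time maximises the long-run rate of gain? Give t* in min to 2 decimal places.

25.71 min

Optimal t* satisfies g'(t*) = g(t*)/(T + t*).
g'(t) = 0.41·180·t^-0.59. Setting 0.41·180·t^-0.59 = 180·t^0.41/(37+t) gives 0.41(37+t) = t, so 0.59·t = 0.41×37.
t* = 0.41×37/0.59 = 25.71 min.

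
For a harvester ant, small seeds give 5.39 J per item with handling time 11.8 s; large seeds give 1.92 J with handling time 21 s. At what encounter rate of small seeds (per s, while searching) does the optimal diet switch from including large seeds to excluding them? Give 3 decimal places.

0.021 per s

The zero-one rule: include large seeds iff E₂/h₂ > λE₁/(1+λh₁). Equality gives the switch point.
λE₁h₂ = E₂ + λE₂h₁ ⇒ λ = E₂/(E₁h₂ − E₂h₁) = 1.92/(113.2 − 22.66) = 0.02121 per s.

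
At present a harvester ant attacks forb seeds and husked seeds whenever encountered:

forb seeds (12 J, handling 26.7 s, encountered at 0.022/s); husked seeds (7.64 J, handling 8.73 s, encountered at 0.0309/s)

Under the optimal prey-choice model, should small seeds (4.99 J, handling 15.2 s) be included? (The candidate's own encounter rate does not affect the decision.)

Current rate: (0.022×12 + 0.0309×7.64)/(1 + 0.022×26.7 + 0.0309×8.73) = 0.2693 J/s.
small seeds: E/h = 4.99/15.2 = 0.3283 J/s.
0.3283 > 0.2693, so adding small seeds raises the average — include it.

Yes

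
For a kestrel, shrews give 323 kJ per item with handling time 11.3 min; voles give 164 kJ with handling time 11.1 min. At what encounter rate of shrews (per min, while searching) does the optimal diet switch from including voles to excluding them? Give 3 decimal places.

0.095 per min

Drop voles once their profitability E₂/h₂ falls below the rate achievable on shrews alone: E₂/h₂ = λE₁/(1 + λh₁).
Solve for λ: λE₁h₂ = E₂(1 + λh₁) → λ(E₁h₂ − E₂h₁) = E₂ → λ = E₂/(E₁h₂ − E₂h₁).
λ = 164/(323×11.1 − 164×11.3) = 164/1732 = 0.09468 per min.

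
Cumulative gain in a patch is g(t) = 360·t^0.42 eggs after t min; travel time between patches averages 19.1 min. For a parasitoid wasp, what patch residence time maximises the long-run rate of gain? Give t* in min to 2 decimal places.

By the marginal value theorem, leave when the instantaneous gain rate g'(t) equals the habitat-wide average g(t)/(T + t).
g'(t) = 0.42·360·t^-0.58. Setting 0.42·360·t^-0.58 = 360·t^0.42/(19.1+t) gives 0.42(19.1+t) = t, so 0.58·t = 0.42×19.1.
t* = 0.42×19.1/0.58 = 13.83 min.

13.83 min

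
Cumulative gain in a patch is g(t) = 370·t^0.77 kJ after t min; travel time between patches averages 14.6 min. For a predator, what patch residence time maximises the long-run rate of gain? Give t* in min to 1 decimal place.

By the marginal value theorem, leave when the instantaneous gain rate g'(t) equals the habitat-wide average g(t)/(T + t).
g'(t) = 0.77·370·t^-0.23. Setting 0.77·370·t^-0.23 = 370·t^0.77/(14.6+t) gives 0.77(14.6+t) = t, so 0.23·t = 0.77×14.6.
t* = 0.77×14.6/0.23 = 48.88 min.

48.9 min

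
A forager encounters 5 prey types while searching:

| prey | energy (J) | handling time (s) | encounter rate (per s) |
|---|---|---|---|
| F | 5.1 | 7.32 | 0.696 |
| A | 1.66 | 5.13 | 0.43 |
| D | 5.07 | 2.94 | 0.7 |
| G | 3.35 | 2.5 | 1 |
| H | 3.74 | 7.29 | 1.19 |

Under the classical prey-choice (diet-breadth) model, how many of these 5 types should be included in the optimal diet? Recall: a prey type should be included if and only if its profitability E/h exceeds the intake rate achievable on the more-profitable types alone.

E/h in descending order: D 1.72, G 1.34, F 0.697, H 0.513, A 0.324 J/s. The optimal diet is the largest prefix of this list for which every included type satisfies E_i/h_i > R on the types above it.
Rate on top 1: 1.161. G: 1.34 > 1.161 → include.
Rate on top 2: 1.241. F: 0.697 < 1.241 → exclude; stop.
Optimal diet: D, G — 2 of 5 types.

2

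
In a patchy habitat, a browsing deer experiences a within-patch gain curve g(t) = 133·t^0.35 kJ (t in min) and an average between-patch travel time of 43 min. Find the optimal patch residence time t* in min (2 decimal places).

23.15 min

Optimal t* satisfies g'(t*) = g(t*)/(T + t*).
g'(t) = 0.35·133·t^-0.65. Setting 0.35·133·t^-0.65 = 133·t^0.35/(43+t) gives 0.35(43+t) = t, so 0.65·t = 0.35×43.
t* = 0.35×43/0.65 = 23.15 min.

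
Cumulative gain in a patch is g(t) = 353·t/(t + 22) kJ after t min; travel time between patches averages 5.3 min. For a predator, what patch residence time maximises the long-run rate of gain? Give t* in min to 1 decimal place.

By the marginal value theorem, leave when the instantaneous gain rate g'(t) equals the habitat-wide average g(t)/(T + t).
g'(t) = 353·22/(t + 22)². Setting 353·22/(t+22)² = 353t/[(t+22)(5.3+t)] gives 22(5.3+t) = t(t+22), so t² = 22×5.3 = 116.6.
t* = √116.6 = 10.8 min.

10.8 min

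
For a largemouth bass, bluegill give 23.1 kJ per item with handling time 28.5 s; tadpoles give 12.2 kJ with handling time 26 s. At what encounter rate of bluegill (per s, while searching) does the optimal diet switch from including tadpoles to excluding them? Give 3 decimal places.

At the threshold, the rate on bluegill alone equals the profitability of tadpoles: λ·23.1/(1 + λ·28.5) = 12.2/26 = 0.4692.
Rearranging, λ(23.1 − 0.4692×28.5) = 0.4692, so λ = 0.4692/9.727 = 0.04824 per s.

0.048 per s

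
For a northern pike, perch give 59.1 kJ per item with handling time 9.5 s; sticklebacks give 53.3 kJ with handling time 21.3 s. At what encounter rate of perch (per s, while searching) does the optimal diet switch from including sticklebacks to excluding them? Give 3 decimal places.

0.071 per s

At the threshold, the rate on perch alone equals the profitability of sticklebacks: λ·59.1/(1 + λ·9.5) = 53.3/21.3 = 2.502.
Rearranging, λ(59.1 − 2.502×9.5) = 2.502, so λ = 2.502/35.33 = 0.07083 per s.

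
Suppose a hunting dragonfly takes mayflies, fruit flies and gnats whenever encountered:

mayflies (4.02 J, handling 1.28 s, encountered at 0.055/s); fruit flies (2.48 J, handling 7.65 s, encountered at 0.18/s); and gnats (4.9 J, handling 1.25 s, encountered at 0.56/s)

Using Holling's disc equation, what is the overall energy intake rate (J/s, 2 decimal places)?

R = (0.055×4.02 + 0.18×2.48 + 0.56×4.9) / (1 + 0.055×1.28 + 0.18×7.65 + 0.56×1.25) = 3.412/3.147 = 1.084 J/s.

1.08 J/s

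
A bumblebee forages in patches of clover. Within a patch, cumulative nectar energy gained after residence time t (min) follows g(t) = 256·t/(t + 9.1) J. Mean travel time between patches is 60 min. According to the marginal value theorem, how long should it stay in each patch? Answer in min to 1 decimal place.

By the marginal value theorem, leave when the instantaneous gain rate g'(t) equals the habitat-wide average g(t)/(T + t).
g'(t) = 256·9.1/(t + 9.1)². Setting 256·9.1/(t+9.1)² = 256t/[(t+9.1)(60+t)] gives 9.1(60+t) = t(t+9.1), so t² = 9.1×60 = 546.
t* = √546 = 23.37 min.

23.4 min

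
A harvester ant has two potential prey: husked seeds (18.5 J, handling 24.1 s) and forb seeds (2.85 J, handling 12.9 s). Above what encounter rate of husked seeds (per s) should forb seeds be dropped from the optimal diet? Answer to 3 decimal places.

At the threshold, the rate on husked seeds alone equals the profitability of forb seeds: λ·18.5/(1 + λ·24.1) = 2.85/12.9 = 0.2209.
Rearranging, λ(18.5 − 0.2209×24.1) = 0.2209, so λ = 0.2209/13.18 = 0.01677 per s.

0.017 per s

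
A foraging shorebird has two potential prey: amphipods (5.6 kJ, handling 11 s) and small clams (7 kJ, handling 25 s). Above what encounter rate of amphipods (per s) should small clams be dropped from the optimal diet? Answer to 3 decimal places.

The zero-one rule: include small clams iff E₂/h₂ > λE₁/(1+λh₁). Equality gives the switch point.
λE₁h₂ = E₂ + λE₂h₁ ⇒ λ = E₂/(E₁h₂ − E₂h₁) = 7/(140 − 77) = 0.1111 per s.

0.111 per s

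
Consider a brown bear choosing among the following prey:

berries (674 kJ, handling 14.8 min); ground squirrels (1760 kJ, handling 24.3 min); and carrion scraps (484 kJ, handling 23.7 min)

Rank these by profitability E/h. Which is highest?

ground squirrels

In descending order of E/h:
ground squirrels: 1760/24.3 = 72.4 kJ/min
berries: 674/14.8 = 45.5 kJ/min
carrion scraps: 484/23.7 = 20.4 kJ/min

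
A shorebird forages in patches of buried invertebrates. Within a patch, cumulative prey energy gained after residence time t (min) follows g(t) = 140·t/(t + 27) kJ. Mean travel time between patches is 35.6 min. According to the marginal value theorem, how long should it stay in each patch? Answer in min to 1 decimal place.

31.0 min

Maximise g(t)/(T+t): set derivative to zero → g'(t)(T+t) = g(t).
g'(t) = 140·27/(t + 27)². Setting 140·27/(t+27)² = 140t/[(t+27)(35.6+t)] gives 27(35.6+t) = t(t+27), so t² = 27×35.6 = 961.2.
t* = √961.2 = 31 min.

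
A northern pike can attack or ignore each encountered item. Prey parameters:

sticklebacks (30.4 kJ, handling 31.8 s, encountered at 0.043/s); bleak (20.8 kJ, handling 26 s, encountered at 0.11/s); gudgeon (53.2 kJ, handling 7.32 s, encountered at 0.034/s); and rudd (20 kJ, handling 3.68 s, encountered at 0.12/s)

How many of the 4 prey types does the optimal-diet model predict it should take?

2

Rank by E/h (kJ/s): gudgeon 7.27, rudd 5.43, sticklebacks 0.956, bleak 0.8. Include each in turn until the next type's E/h falls below the running intake rate.
Rate on top 1: 1.448. rudd: 5.43 > 1.448 → include.
Rate on top 2: 2.49. sticklebacks: 0.956 < 2.49 → exclude; stop.
Optimal diet: gudgeon, rudd — 2 of 4 types.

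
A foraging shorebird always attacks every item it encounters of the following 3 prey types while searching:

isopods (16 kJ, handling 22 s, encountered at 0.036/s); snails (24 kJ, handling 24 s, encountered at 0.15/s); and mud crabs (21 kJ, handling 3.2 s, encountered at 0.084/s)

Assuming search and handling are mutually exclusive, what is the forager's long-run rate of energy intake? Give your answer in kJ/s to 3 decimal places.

R = (0.036×16 + 0.15×24 + 0.084×21) / (1 + 0.036×22 + 0.15×24 + 0.084×3.2) = 5.94/5.661 = 1.049 kJ/s.

1.049 kJ/s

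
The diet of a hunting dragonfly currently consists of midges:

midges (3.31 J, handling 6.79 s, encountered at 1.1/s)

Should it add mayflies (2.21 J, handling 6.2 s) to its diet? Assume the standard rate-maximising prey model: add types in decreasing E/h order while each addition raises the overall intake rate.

No

On midges alone, R = ΣλE/(1+Σλh) = 3.641/8.469 = 0.4299 J/s.
mayflies: E/h = 2.21/6.2 = 0.3565 J/s.
0.3565 < 0.4299, so adding mayflies would lower the average — exclude it.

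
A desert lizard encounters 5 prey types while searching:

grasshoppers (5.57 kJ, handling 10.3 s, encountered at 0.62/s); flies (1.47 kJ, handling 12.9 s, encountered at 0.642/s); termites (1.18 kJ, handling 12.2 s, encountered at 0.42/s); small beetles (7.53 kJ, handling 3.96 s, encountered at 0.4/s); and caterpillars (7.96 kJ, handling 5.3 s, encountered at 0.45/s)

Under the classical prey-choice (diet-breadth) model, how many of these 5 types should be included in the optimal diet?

2

E/h in descending order: small beetles 1.9, caterpillars 1.5, grasshoppers 0.541, flies 0.114, termites 0.0967 kJ/s. The optimal diet is the largest prefix of this list for which every included type satisfies E_i/h_i > R on the types above it.
Rate on top 1: 1.166. caterpillars: 1.5 > 1.166 → include.
Rate on top 2: 1.327. grasshoppers: 0.541 < 1.327 → exclude; stop.
Optimal diet: small beetles, caterpillars — 2 of 5 types.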